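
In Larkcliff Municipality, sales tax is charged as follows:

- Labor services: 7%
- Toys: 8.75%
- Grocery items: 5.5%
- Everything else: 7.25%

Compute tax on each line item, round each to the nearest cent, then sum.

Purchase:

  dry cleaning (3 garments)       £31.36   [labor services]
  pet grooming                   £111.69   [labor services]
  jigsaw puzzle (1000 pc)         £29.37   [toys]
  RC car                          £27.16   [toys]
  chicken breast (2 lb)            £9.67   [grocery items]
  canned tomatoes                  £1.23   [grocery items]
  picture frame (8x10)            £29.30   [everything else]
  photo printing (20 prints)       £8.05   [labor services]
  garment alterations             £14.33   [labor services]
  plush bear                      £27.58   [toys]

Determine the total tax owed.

£21.66

Dry cleaning (3 garments) £31.36: labor services → 7% → £2.20
Pet grooming £111.69: labor services → 7% → £7.82
Jigsaw puzzle (1000 pc) £29.37: toys → 8.75% → £2.57
RC car £27.16: toys → 8.75% → £2.38
Chicken breast (2 lb) £9.67: grocery items → 5.5% → £0.53
Canned tomatoes £1.23: grocery items → 5.5% → £0.07
Picture frame (8x10) £29.30: everything else → 7.25% → £2.12
Photo printing (20 prints) £8.05: labor services → 7% → £0.56
Garment alterations £14.33: labor services → 7% → £1.00
Plush bear £27.58: toys → 8.75% → £2.41
Total tax = £2.20 + £7.82 + £2.57 + £2.38 + £0.53 + £0.07 + £2.12 + £0.56 + £1.00 + £2.41 = £21.66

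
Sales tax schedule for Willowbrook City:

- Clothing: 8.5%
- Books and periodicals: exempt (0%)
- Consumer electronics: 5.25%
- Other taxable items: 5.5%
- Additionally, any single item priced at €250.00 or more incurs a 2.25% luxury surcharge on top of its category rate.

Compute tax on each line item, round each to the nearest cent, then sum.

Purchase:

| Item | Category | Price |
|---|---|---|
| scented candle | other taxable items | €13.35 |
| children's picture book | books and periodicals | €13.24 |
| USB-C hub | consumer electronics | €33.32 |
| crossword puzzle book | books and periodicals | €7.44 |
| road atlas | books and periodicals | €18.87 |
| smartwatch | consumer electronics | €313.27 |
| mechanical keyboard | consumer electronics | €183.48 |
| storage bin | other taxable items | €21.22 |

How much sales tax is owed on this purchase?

€36.78

Scented candle €13.35: other taxable items → 5.5% → €0.73
Children's picture book €13.24: books and periodicals → 0% → €0.00
USB-C hub €33.32: consumer electronics → 5.25% → €1.75
Crossword puzzle book €7.44: books and periodicals → 0% → €0.00
Road atlas €18.87: books and periodicals → 0% → €0.00
Smartwatch €313.27: consumer electronics → 5.25% + 2.25% surcharge = 7.5% → €23.50
Mechanical keyboard €183.48: consumer electronics → 5.25% → €9.63
Storage bin €21.22: other taxable items → 5.5% → €1.17
Total tax = €0.73 + €1.75 + €23.50 + €9.63 + €1.17 = €36.78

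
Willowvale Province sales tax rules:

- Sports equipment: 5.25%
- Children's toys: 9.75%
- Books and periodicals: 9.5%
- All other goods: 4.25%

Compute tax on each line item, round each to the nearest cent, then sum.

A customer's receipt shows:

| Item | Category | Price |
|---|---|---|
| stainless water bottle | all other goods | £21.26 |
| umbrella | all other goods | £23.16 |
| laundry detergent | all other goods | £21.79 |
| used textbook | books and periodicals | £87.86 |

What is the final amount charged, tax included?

Stainless water bottle £21.26: all other goods → 4.25% → £0.90
Umbrella £23.16: all other goods → 4.25% → £0.98
Laundry detergent £21.79: all other goods → 4.25% → £0.93
Used textbook £87.86: books and periodicals → 9.5% → £8.35
Subtotal = £154.07; tax = £11.16; total due = £165.23

£165.23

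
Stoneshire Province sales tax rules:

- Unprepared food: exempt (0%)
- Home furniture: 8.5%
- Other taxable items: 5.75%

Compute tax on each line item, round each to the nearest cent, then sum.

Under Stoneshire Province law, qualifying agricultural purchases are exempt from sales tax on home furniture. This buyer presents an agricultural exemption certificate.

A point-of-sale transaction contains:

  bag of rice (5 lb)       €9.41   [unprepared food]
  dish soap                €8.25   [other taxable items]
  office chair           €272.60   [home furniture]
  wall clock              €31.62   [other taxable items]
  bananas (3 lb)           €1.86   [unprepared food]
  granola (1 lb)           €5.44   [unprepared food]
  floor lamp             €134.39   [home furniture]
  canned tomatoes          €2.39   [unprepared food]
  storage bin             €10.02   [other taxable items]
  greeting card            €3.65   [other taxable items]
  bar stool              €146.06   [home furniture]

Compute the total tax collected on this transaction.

€3.08

Bag of rice (5 lb) €9.41: unprepared food → 0% → €0.00
Dish soap €8.25: other taxable items → 5.75% → €0.47
Office chair €272.60: home furniture, buyer-exempt → 0% → €0.00
Wall clock €31.62: other taxable items → 5.75% → €1.82
Bananas (3 lb) €1.86: unprepared food → 0% → €0.00
Granola (1 lb) €5.44: unprepared food → 0% → €0.00
Floor lamp €134.39: home furniture, buyer-exempt → 0% → €0.00
Canned tomatoes €2.39: unprepared food → 0% → €0.00
Storage bin €10.02: other taxable items → 5.75% → €0.58
Greeting card €3.65: other taxable items → 5.75% → €0.21
Bar stool €146.06: home furniture, buyer-exempt → 0% → €0.00
Total tax = €0.47 + €1.82 + €0.58 + €0.21 = €3.08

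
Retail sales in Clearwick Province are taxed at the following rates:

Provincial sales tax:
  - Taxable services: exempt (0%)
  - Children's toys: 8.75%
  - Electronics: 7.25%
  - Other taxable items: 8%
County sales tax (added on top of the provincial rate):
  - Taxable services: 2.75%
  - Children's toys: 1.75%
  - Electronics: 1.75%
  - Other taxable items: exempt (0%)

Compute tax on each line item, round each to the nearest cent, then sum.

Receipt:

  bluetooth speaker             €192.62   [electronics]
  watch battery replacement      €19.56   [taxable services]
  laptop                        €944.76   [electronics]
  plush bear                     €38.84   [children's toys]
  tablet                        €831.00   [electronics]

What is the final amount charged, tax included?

€2208.56

Bluetooth speaker €192.62: electronics → 7.25% + 1.75% county = 9% → €17.34
Watch battery replacement €19.56: taxable services → 0% + 2.75% county = 2.75% → €0.54
Laptop €944.76: electronics → 7.25% + 1.75% county = 9% → €85.03
Plush bear €38.84: children's toys → 8.75% + 1.75% county = 10.5% → €4.08
Tablet €831.00: electronics → 7.25% + 1.75% county = 9% → €74.79
Subtotal = €2026.78; tax = €181.78; total due = €2208.56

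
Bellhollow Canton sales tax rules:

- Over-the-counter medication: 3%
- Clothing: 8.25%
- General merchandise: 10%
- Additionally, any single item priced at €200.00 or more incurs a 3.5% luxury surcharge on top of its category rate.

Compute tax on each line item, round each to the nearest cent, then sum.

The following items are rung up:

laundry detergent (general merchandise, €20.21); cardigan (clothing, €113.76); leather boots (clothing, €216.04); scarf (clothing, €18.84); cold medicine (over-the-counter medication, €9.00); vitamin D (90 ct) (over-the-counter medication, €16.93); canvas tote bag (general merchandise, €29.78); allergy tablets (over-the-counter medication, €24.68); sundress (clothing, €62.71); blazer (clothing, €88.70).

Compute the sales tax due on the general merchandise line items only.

€5.00

Laundry detergent €20.21: general merchandise → 10% → €2.02
Canvas tote bag €29.78: general merchandise → 10% → €2.98
Tax on general merchandise = €2.02 + €2.98 = €5.00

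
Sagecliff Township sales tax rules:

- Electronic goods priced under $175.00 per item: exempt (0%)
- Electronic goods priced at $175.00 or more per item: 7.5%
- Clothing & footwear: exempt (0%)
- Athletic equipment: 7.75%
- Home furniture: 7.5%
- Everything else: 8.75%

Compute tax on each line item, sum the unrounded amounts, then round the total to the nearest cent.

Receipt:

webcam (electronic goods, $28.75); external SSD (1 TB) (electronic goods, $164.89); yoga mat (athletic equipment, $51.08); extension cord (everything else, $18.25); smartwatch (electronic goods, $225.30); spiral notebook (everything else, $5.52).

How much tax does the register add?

$22.94

Webcam $28.75: electronic goods, under $175.00 → 0% → $0.00
External SSD (1 TB) $164.89: electronic goods, under $175.00 → 0% → $0.00
Yoga mat $51.08: athletic equipment → 7.75% → $3.9587
Extension cord $18.25: everything else → 8.75% → $1.596875
Smartwatch $225.30: electronic goods, $175.00 or more → 7.5% → $16.8975
Spiral notebook $5.52: everything else → 8.75% → $0.483
Unrounded tax sum = $22.936075 → $22.94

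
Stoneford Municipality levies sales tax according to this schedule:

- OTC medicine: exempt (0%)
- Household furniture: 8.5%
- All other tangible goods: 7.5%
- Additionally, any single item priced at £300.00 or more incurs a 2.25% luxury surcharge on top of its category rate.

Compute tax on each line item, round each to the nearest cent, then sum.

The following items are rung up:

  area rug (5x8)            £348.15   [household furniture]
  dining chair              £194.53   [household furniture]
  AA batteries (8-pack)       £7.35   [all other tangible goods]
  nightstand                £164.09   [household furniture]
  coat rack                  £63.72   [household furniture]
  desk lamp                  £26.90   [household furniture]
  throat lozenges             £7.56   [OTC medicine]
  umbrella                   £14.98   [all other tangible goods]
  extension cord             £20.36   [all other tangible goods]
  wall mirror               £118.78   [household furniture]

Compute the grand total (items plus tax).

Area rug (5x8) £348.15: household furniture → 8.5% + 2.25% surcharge = 10.75% → £37.43
Dining chair £194.53: household furniture → 8.5% → £16.54
AA batteries (8-pack) £7.35: all other tangible goods → 7.5% → £0.55
Nightstand £164.09: household furniture → 8.5% → £13.95
Coat rack £63.72: household furniture → 8.5% → £5.42
Desk lamp £26.90: household furniture → 8.5% → £2.29
Throat lozenges £7.56: OTC medicine → 0% → £0.00
Umbrella £14.98: all other tangible goods → 7.5% → £1.12
Extension cord £20.36: all other tangible goods → 7.5% → £1.53
Wall mirror £118.78: household furniture → 8.5% → £10.10
Subtotal = £966.42; tax = £88.93; total due = £1055.35

£1055.35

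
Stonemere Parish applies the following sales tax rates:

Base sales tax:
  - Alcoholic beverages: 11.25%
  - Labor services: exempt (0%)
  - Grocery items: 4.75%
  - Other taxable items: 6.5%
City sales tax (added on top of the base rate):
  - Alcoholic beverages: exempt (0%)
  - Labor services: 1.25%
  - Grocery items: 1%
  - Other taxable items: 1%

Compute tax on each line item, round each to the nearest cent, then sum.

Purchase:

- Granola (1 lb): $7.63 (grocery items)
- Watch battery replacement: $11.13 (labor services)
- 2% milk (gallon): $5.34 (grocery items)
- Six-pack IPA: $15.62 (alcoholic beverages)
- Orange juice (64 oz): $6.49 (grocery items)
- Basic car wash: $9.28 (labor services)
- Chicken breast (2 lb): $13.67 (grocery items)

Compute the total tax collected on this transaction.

$3.93

Granola (1 lb) $7.63: grocery items → 4.75% + 1% city = 5.75% → $0.44
Watch battery replacement $11.13: labor services → 0% + 1.25% city = 1.25% → $0.14
2% milk (gallon) $5.34: grocery items → 4.75% + 1% city = 5.75% → $0.31
Six-pack IPA $15.62: alcoholic beverages → 11.25% + 0% city = 11.25% → $1.76
Orange juice (64 oz) $6.49: grocery items → 4.75% + 1% city = 5.75% → $0.37
Basic car wash $9.28: labor services → 0% + 1.25% city = 1.25% → $0.12
Chicken breast (2 lb) $13.67: grocery items → 4.75% + 1% city = 5.75% → $0.79
Total tax = $0.44 + $0.14 + $0.31 + $1.76 + $0.37 + $0.12 + $0.79 = $3.93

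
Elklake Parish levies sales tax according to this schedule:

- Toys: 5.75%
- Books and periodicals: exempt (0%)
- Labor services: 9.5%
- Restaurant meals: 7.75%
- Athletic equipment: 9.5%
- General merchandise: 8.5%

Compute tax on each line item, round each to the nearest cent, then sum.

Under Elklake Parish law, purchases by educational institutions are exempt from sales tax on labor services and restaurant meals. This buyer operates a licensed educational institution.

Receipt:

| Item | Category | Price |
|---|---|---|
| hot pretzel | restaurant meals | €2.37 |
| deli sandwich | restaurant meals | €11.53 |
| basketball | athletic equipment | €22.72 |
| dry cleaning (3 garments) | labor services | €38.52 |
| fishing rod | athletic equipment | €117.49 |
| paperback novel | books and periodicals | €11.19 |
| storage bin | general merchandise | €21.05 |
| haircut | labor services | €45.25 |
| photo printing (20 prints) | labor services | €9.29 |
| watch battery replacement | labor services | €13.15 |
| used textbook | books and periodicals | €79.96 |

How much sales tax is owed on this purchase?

Hot pretzel €2.37: restaurant meals, buyer-exempt → 0% → €0.00
Deli sandwich €11.53: restaurant meals, buyer-exempt → 0% → €0.00
Basketball €22.72: athletic equipment → 9.5% → €2.16
Dry cleaning (3 garments) €38.52: labor services, buyer-exempt → 0% → €0.00
Fishing rod €117.49: athletic equipment → 9.5% → €11.16
Paperback novel €11.19: books and periodicals → 0% → €0.00
Storage bin €21.05: general merchandise → 8.5% → €1.79
Haircut €45.25: labor services, buyer-exempt → 0% → €0.00
Photo printing (20 prints) €9.29: labor services, buyer-exempt → 0% → €0.00
Watch battery replacement €13.15: labor services, buyer-exempt → 0% → €0.00
Used textbook €79.96: books and periodicals → 0% → €0.00
Total tax = €2.16 + €11.16 + €1.79 = €15.11

€15.11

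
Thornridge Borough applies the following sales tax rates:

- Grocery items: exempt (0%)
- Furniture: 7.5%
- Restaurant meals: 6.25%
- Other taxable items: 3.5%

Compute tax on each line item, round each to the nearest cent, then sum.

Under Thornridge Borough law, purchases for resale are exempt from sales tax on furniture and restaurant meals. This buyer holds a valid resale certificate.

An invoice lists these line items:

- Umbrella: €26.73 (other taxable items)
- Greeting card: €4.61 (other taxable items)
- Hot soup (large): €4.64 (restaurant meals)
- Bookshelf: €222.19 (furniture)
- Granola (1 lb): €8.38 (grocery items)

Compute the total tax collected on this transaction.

€1.10

Umbrella €26.73: other taxable items → 3.5% → €0.94
Greeting card €4.61: other taxable items → 3.5% → €0.16
Hot soup (large) €4.64: restaurant meals, buyer-exempt → 0% → €0.00
Bookshelf €222.19: furniture, buyer-exempt → 0% → €0.00
Granola (1 lb) €8.38: grocery items → 0% → €0.00
Total tax = €0.94 + €0.16 = €1.10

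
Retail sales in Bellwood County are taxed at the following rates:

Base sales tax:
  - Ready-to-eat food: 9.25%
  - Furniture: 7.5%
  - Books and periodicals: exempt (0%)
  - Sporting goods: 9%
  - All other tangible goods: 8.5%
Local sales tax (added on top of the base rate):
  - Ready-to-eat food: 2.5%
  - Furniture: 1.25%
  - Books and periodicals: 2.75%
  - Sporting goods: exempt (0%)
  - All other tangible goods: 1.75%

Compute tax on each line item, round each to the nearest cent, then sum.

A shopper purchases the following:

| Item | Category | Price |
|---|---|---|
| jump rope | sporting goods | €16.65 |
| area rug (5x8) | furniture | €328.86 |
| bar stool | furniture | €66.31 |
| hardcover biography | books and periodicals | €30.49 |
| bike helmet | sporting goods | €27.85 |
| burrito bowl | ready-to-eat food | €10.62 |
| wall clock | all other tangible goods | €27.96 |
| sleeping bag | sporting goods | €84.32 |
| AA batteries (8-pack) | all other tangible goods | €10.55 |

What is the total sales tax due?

€52.22

Jump rope €16.65: sporting goods → 9% + 0% local = 9% → €1.50
Area rug (5x8) €328.86: furniture → 7.5% + 1.25% local = 8.75% → €28.78
Bar stool €66.31: furniture → 7.5% + 1.25% local = 8.75% → €5.80
Hardcover biography €30.49: books and periodicals → 0% + 2.75% local = 2.75% → €0.84
Bike helmet €27.85: sporting goods → 9% + 0% local = 9% → €2.51
Burrito bowl €10.62: ready-to-eat food → 9.25% + 2.5% local = 11.75% → €1.25
Wall clock €27.96: all other tangible goods → 8.5% + 1.75% local = 10.25% → €2.87
Sleeping bag €84.32: sporting goods → 9% + 0% local = 9% → €7.59
AA batteries (8-pack) €10.55: all other tangible goods → 8.5% + 1.75% local = 10.25% → €1.08
Total tax = €1.50 + €28.78 + €5.80 + €0.84 + €2.51 + €1.25 + €2.87 + €7.59 + €1.08 = €52.22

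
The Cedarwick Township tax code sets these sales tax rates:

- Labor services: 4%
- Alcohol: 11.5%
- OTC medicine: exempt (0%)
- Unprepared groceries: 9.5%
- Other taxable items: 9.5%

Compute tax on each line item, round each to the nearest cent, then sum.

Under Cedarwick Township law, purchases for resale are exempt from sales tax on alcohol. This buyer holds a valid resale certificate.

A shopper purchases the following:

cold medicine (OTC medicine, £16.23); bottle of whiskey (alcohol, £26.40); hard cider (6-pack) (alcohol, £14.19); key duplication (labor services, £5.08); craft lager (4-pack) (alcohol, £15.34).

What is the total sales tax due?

£0.20

Cold medicine £16.23: OTC medicine → 0% → £0.00
Bottle of whiskey £26.40: alcohol, buyer-exempt → 0% → £0.00
Hard cider (6-pack) £14.19: alcohol, buyer-exempt → 0% → £0.00
Key duplication £5.08: labor services → 4% → £0.20
Craft lager (4-pack) £15.34: alcohol, buyer-exempt → 0% → £0.00
Total tax = £0.20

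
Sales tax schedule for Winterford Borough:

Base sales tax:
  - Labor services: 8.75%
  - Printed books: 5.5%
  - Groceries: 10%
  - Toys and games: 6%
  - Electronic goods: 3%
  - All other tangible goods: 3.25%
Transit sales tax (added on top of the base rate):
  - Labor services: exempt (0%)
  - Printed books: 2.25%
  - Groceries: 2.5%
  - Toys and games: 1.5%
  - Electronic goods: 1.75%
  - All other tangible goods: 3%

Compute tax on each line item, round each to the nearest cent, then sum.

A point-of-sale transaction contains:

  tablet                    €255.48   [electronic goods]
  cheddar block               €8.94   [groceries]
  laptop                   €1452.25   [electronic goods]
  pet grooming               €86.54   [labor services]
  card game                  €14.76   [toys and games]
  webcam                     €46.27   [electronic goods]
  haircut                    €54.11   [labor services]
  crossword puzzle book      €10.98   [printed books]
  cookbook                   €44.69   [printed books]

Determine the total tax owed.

€102.16

Tablet €255.48: electronic goods → 3% + 1.75% transit = 4.75% → €12.14
Cheddar block €8.94: groceries → 10% + 2.5% transit = 12.5% → €1.12
Laptop €1452.25: electronic goods → 3% + 1.75% transit = 4.75% → €68.98
Pet grooming €86.54: labor services → 8.75% + 0% transit = 8.75% → €7.57
Card game €14.76: toys and games → 6% + 1.5% transit = 7.5% → €1.11
Webcam €46.27: electronic goods → 3% + 1.75% transit = 4.75% → €2.20
Haircut €54.11: labor services → 8.75% + 0% transit = 8.75% → €4.73
Crossword puzzle book €10.98: printed books → 5.5% + 2.25% transit = 7.75% → €0.85
Cookbook €44.69: printed books → 5.5% + 2.25% transit = 7.75% → €3.46
Total tax = €12.14 + €1.12 + €68.98 + €7.57 + €1.11 + €2.20 + €4.73 + €0.85 + €3.46 = €102.16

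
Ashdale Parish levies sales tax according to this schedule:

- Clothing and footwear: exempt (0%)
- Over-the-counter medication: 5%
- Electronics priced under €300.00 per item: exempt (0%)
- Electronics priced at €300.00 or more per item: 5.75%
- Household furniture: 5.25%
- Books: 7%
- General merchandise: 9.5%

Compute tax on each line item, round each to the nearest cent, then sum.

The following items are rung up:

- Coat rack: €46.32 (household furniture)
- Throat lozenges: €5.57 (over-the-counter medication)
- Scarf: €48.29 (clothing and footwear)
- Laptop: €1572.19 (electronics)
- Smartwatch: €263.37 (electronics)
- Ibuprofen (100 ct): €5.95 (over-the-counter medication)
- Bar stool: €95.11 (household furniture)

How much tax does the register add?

Coat rack €46.32: household furniture → 5.25% → €2.43
Throat lozenges €5.57: over-the-counter medication → 5% → €0.28
Scarf €48.29: clothing and footwear → 0% → €0.00
Laptop €1572.19: electronics, €300.00 or more → 5.75% → €90.40
Smartwatch €263.37: electronics, under €300.00 → 0% → €0.00
Ibuprofen (100 ct) €5.95: over-the-counter medication → 5% → €0.30
Bar stool €95.11: household furniture → 5.25% → €4.99
Total tax = €2.43 + €0.28 + €90.40 + €0.30 + €4.99 = €98.40

€98.40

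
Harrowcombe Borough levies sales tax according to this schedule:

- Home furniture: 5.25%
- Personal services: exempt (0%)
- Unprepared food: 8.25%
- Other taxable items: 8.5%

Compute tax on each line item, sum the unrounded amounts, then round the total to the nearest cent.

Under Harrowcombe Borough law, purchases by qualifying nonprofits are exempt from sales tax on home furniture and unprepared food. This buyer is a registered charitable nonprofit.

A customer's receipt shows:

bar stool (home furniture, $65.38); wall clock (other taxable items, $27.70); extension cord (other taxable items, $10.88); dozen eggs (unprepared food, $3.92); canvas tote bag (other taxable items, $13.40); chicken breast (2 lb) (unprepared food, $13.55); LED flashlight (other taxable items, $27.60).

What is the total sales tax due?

Bar stool $65.38: home furniture, buyer-exempt → 0% → $0.00
Wall clock $27.70: other taxable items → 8.5% → $2.3545
Extension cord $10.88: other taxable items → 8.5% → $0.9248
Dozen eggs $3.92: unprepared food, buyer-exempt → 0% → $0.00
Canvas tote bag $13.40: other taxable items → 8.5% → $1.139
Chicken breast (2 lb) $13.55: unprepared food, buyer-exempt → 0% → $0.00
LED flashlight $27.60: other taxable items → 8.5% → $2.346
Unrounded tax sum = $6.7643 → $6.76

$6.76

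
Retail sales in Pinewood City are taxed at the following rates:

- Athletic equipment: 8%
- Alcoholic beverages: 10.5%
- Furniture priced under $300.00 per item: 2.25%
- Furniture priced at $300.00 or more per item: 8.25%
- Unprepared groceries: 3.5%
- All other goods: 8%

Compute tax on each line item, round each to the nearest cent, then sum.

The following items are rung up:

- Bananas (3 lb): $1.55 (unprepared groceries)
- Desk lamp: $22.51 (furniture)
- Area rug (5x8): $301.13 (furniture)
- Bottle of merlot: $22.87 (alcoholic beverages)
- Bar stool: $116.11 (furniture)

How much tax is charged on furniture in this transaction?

Desk lamp $22.51: furniture, under $300.00 → 2.25% → $0.51
Area rug (5x8) $301.13: furniture, $300.00 or more → 8.25% → $24.84
Bar stool $116.11: furniture, under $300.00 → 2.25% → $2.61
Tax on furniture = $0.51 + $24.84 + $2.61 = $27.96

$27.96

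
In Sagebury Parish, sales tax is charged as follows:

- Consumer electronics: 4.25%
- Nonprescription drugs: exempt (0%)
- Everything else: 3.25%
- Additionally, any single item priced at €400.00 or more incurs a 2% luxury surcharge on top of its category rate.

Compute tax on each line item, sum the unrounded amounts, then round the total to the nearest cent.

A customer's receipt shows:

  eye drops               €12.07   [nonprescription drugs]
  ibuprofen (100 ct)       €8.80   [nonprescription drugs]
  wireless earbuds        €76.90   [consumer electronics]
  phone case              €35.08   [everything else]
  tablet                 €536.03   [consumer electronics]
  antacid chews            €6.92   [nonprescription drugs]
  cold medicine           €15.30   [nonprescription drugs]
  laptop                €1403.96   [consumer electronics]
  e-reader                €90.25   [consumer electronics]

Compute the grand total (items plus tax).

€2314.80

Eye drops €12.07: nonprescription drugs → 0% → €0.00
Ibuprofen (100 ct) €8.80: nonprescription drugs → 0% → €0.00
Wireless earbuds €76.90: consumer electronics → 4.25% → €3.26825
Phone case €35.08: everything else → 3.25% → €1.1401
Tablet €536.03: consumer electronics → 4.25% + 2% surcharge = 6.25% → €33.501875
Antacid chews €6.92: nonprescription drugs → 0% → €0.00
Cold medicine €15.30: nonprescription drugs → 0% → €0.00
Laptop €1403.96: consumer electronics → 4.25% + 2% surcharge = 6.25% → €87.7475
E-reader €90.25: consumer electronics → 4.25% → €3.835625
Subtotal = €2185.31; unrounded tax = €129.49335 → €129.49; total due = €2314.80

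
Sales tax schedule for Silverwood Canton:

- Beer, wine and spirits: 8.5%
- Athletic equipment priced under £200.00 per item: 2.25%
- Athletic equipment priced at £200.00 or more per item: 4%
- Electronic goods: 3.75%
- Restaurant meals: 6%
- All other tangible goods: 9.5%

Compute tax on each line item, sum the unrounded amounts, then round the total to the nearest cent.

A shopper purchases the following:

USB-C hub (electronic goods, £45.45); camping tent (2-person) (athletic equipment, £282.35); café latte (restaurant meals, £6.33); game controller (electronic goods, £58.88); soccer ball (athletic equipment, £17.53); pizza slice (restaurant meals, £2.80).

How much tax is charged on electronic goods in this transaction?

USB-C hub £45.45: electronic goods → 3.75% → £1.704375
Game controller £58.88: electronic goods → 3.75% → £2.208
Tax on electronic goods: unrounded sum = £3.912375 → £3.91

£3.91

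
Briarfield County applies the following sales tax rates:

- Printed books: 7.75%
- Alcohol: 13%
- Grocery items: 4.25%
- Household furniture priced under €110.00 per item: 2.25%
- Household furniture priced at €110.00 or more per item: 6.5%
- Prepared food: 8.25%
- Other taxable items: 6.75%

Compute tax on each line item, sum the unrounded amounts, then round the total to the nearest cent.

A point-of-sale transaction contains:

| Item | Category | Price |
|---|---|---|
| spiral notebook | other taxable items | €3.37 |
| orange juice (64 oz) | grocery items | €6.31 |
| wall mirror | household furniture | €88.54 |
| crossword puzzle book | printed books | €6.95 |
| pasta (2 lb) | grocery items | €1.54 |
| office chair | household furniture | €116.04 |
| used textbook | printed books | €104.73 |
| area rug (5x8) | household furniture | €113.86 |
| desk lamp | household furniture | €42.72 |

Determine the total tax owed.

€27.11

Spiral notebook €3.37: other taxable items → 6.75% → €0.227475
Orange juice (64 oz) €6.31: grocery items → 4.25% → €0.268175
Wall mirror €88.54: household furniture, under €110.00 → 2.25% → €1.99215
Crossword puzzle book €6.95: printed books → 7.75% → €0.538625
Pasta (2 lb) €1.54: grocery items → 4.25% → €0.06545
Office chair €116.04: household furniture, €110.00 or more → 6.5% → €7.5426
Used textbook €104.73: printed books → 7.75% → €8.116575
Area rug (5x8) €113.86: household furniture, €110.00 or more → 6.5% → €7.4009
Desk lamp €42.72: household furniture, under €110.00 → 2.25% → €0.9612
Unrounded tax sum = €27.11315 → €27.11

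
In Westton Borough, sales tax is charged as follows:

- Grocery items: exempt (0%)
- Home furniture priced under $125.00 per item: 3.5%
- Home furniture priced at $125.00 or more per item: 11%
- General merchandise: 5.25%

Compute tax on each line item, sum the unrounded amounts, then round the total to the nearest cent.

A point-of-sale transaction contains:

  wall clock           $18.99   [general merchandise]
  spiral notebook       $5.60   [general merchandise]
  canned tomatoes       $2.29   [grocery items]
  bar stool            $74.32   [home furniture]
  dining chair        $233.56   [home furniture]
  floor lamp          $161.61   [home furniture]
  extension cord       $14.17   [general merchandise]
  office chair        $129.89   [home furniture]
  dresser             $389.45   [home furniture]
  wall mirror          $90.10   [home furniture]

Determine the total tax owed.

Wall clock $18.99: general merchandise → 5.25% → $0.996975
Spiral notebook $5.60: general merchandise → 5.25% → $0.294
Canned tomatoes $2.29: grocery items → 0% → $0.00
Bar stool $74.32: home furniture, under $125.00 → 3.5% → $2.6012
Dining chair $233.56: home furniture, $125.00 or more → 11% → $25.6916
Floor lamp $161.61: home furniture, $125.00 or more → 11% → $17.7771
Extension cord $14.17: general merchandise → 5.25% → $0.743925
Office chair $129.89: home furniture, $125.00 or more → 11% → $14.2879
Dresser $389.45: home furniture, $125.00 or more → 11% → $42.8395
Wall mirror $90.10: home furniture, under $125.00 → 3.5% → $3.1535
Unrounded tax sum = $108.3857 → $108.39

$108.39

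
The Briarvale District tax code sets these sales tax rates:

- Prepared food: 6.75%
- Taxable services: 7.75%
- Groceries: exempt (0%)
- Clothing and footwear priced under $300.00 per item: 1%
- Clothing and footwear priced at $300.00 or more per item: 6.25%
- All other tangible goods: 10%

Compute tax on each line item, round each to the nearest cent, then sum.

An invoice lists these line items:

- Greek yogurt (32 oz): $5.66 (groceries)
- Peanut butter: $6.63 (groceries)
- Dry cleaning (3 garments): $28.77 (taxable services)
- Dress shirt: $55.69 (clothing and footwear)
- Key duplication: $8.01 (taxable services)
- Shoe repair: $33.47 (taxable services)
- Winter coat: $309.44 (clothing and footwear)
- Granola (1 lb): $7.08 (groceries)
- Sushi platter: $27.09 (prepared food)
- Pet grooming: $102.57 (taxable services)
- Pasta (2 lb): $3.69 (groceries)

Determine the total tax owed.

$35.12

Greek yogurt (32 oz) $5.66: groceries → 0% → $0.00
Peanut butter $6.63: groceries → 0% → $0.00
Dry cleaning (3 garments) $28.77: taxable services → 7.75% → $2.23
Dress shirt $55.69: clothing and footwear, under $300.00 → 1% → $0.56
Key duplication $8.01: taxable services → 7.75% → $0.62
Shoe repair $33.47: taxable services → 7.75% → $2.59
Winter coat $309.44: clothing and footwear, $300.00 or more → 6.25% → $19.34
Granola (1 lb) $7.08: groceries → 0% → $0.00
Sushi platter $27.09: prepared food → 6.75% → $1.83
Pet grooming $102.57: taxable services → 7.75% → $7.95
Pasta (2 lb) $3.69: groceries → 0% → $0.00
Total tax = $2.23 + $0.56 + $0.62 + $2.59 + $19.34 + $1.83 + $7.95 = $35.12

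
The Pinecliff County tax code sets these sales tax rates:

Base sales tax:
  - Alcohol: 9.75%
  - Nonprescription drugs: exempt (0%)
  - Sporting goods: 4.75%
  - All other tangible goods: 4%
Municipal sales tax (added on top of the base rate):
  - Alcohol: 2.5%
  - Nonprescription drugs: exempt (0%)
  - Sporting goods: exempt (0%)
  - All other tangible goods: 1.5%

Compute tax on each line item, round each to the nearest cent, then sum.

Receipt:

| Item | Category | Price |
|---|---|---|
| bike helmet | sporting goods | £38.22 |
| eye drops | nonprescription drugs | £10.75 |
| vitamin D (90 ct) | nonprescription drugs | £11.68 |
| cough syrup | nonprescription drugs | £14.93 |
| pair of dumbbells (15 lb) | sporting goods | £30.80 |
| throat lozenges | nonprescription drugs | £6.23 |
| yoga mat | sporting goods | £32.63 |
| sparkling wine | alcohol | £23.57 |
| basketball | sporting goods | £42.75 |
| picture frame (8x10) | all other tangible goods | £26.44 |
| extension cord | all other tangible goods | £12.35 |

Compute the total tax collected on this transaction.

Bike helmet £38.22: sporting goods → 4.75% + 0% municipal = 4.75% → £1.82
Eye drops £10.75: nonprescription drugs → 0% + 0% municipal = 0% → £0.00
Vitamin D (90 ct) £11.68: nonprescription drugs → 0% + 0% municipal = 0% → £0.00
Cough syrup £14.93: nonprescription drugs → 0% + 0% municipal = 0% → £0.00
Pair of dumbbells (15 lb) £30.80: sporting goods → 4.75% + 0% municipal = 4.75% → £1.46
Throat lozenges £6.23: nonprescription drugs → 0% + 0% municipal = 0% → £0.00
Yoga mat £32.63: sporting goods → 4.75% + 0% municipal = 4.75% → £1.55
Sparkling wine £23.57: alcohol → 9.75% + 2.5% municipal = 12.25% → £2.89
Basketball £42.75: sporting goods → 4.75% + 0% municipal = 4.75% → £2.03
Picture frame (8x10) £26.44: all other tangible goods → 4% + 1.5% municipal = 5.5% → £1.45
Extension cord £12.35: all other tangible goods → 4% + 1.5% municipal = 5.5% → £0.68
Total tax = £1.82 + £1.46 + £1.55 + £2.89 + £2.03 + £1.45 + £0.68 = £11.88

£11.88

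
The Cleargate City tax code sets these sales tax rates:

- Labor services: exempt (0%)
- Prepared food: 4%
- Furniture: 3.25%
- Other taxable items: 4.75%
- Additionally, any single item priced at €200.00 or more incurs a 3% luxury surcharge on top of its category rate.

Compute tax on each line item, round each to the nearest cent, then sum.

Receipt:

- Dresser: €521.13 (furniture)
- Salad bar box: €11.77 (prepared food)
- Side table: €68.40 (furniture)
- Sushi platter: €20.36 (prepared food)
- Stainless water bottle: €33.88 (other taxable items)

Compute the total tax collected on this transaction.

Dresser €521.13: furniture → 3.25% + 3% surcharge = 6.25% → €32.57
Salad bar box €11.77: prepared food → 4% → €0.47
Side table €68.40: furniture → 3.25% → €2.22
Sushi platter €20.36: prepared food → 4% → €0.81
Stainless water bottle €33.88: other taxable items → 4.75% → €1.61
Total tax = €32.57 + €0.47 + €2.22 + €0.81 + €1.61 = €37.68

€37.68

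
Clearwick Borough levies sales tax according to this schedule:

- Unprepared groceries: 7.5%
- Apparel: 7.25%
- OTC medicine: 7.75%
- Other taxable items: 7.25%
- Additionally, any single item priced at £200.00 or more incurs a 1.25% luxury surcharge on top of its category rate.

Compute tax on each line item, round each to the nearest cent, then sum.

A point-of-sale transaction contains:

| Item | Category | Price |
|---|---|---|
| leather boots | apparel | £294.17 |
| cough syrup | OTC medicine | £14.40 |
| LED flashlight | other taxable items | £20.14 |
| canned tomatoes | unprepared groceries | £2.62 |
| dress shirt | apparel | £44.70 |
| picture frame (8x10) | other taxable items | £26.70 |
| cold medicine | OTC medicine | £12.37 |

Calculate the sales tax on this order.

Leather boots £294.17: apparel → 7.25% + 1.25% surcharge = 8.5% → £25.00
Cough syrup £14.40: OTC medicine → 7.75% → £1.12
LED flashlight £20.14: other taxable items → 7.25% → £1.46
Canned tomatoes £2.62: unprepared groceries → 7.5% → £0.20
Dress shirt £44.70: apparel → 7.25% → £3.24
Picture frame (8x10) £26.70: other taxable items → 7.25% → £1.94
Cold medicine £12.37: OTC medicine → 7.75% → £0.96
Total tax = £25.00 + £1.12 + £1.46 + £0.20 + £3.24 + £1.94 + £0.96 = £33.92

£33.92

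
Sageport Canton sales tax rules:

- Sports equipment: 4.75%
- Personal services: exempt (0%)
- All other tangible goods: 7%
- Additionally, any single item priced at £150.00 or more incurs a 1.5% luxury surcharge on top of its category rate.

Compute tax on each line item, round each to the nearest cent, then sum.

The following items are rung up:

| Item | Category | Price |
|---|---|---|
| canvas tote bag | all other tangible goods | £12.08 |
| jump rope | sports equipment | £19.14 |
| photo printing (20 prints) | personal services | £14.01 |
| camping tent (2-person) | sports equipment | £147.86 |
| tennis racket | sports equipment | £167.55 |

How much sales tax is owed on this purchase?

Canvas tote bag £12.08: all other tangible goods → 7% → £0.85
Jump rope £19.14: sports equipment → 4.75% → £0.91
Photo printing (20 prints) £14.01: personal services → 0% → £0.00
Camping tent (2-person) £147.86: sports equipment → 4.75% → £7.02
Tennis racket £167.55: sports equipment → 4.75% + 1.5% surcharge = 6.25% → £10.47
Total tax = £0.85 + £0.91 + £7.02 + £10.47 = £19.25

£19.25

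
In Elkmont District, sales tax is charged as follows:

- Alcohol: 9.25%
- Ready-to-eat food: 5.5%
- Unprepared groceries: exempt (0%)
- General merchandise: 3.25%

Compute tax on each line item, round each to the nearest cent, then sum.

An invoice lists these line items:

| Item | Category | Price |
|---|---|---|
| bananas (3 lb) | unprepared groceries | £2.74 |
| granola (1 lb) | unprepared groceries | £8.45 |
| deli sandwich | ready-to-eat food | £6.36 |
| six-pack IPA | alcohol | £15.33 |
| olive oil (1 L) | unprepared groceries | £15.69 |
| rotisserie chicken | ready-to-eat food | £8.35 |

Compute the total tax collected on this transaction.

£2.23

Bananas (3 lb) £2.74: unprepared groceries → 0% → £0.00
Granola (1 lb) £8.45: unprepared groceries → 0% → £0.00
Deli sandwich £6.36: ready-to-eat food → 5.5% → £0.35
Six-pack IPA £15.33: alcohol → 9.25% → £1.42
Olive oil (1 L) £15.69: unprepared groceries → 0% → £0.00
Rotisserie chicken £8.35: ready-to-eat food → 5.5% → £0.46
Total tax = £0.35 + £1.42 + £0.46 = £2.23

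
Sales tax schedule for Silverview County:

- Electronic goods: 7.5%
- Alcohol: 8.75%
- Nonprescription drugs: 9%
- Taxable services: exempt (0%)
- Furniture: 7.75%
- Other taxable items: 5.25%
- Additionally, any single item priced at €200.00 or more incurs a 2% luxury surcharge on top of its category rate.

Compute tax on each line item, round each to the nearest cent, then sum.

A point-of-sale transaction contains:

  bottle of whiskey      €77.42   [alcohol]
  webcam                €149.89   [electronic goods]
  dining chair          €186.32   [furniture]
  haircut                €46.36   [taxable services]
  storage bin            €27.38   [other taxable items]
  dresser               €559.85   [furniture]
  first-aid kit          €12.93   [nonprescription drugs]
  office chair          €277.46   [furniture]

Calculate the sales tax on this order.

Bottle of whiskey €77.42: alcohol → 8.75% → €6.77
Webcam €149.89: electronic goods → 7.5% → €11.24
Dining chair €186.32: furniture → 7.75% → €14.44
Haircut €46.36: taxable services → 0% → €0.00
Storage bin €27.38: other taxable items → 5.25% → €1.44
Dresser €559.85: furniture → 7.75% + 2% surcharge = 9.75% → €54.59
First-aid kit €12.93: nonprescription drugs → 9% → €1.16
Office chair €277.46: furniture → 7.75% + 2% surcharge = 9.75% → €27.05
Total tax = €6.77 + €11.24 + €14.44 + €1.44 + €54.59 + €1.16 + €27.05 = €116.69

€116.69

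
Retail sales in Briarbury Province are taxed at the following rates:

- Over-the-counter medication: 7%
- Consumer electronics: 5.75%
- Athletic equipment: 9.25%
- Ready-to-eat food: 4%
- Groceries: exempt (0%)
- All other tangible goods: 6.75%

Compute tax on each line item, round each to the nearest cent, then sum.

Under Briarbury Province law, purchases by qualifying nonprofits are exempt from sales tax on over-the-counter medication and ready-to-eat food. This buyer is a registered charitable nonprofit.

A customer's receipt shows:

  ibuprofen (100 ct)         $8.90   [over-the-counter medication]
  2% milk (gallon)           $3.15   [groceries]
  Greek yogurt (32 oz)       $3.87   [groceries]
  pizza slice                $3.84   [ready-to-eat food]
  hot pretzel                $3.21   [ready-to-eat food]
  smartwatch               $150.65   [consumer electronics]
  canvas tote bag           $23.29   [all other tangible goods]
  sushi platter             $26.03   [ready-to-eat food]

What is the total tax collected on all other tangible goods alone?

$1.57

Canvas tote bag $23.29: all other tangible goods → 6.75% → $1.57
Tax on all other tangible goods = $1.57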